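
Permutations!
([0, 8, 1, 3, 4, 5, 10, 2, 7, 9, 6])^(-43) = [0, 8, 1, 3, 4, 5, 10, 2, 7, 9, 6]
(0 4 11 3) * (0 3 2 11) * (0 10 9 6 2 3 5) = (0 4 10 9 6 2 11 3 5) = [4, 1, 11, 5, 10, 0, 2, 7, 8, 6, 9, 3]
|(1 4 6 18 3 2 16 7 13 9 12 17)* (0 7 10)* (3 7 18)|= 14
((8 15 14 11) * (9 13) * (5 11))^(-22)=((5 11 8 15 14)(9 13))^(-22)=(5 15 11 14 8)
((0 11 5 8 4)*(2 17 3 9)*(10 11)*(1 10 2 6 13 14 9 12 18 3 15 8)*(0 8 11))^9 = (18)(0 2 17 15 11 5 1 10)(4 8)(6 13 14 9)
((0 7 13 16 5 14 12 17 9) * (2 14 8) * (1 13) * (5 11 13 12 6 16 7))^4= ((0 5 8 2 14 6 16 11 13 7 1 12 17 9))^4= (0 14 13 17 8 16 1)(2 11 12 5 6 7 9)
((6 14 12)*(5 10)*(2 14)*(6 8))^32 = (2 12 6 14 8)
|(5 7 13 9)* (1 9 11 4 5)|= |(1 9)(4 5 7 13 11)|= 10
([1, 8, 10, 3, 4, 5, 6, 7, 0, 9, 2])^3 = (2 10)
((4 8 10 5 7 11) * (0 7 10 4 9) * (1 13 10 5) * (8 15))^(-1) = ((0 7 11 9)(1 13 10)(4 15 8))^(-1) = (0 9 11 7)(1 10 13)(4 8 15)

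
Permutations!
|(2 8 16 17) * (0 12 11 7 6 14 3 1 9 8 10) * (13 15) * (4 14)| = 30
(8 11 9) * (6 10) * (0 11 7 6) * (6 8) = (0 11 9 6 10)(7 8) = [11, 1, 2, 3, 4, 5, 10, 8, 7, 6, 0, 9]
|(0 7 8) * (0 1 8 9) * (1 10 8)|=6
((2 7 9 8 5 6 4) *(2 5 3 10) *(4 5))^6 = (10)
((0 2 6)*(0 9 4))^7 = (0 6 4 2 9)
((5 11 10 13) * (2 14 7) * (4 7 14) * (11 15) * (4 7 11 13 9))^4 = ((2 7)(4 11 10 9)(5 15 13))^4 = (5 15 13)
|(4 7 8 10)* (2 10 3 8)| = |(2 10 4 7)(3 8)| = 4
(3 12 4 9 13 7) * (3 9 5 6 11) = (3 12 4 5 6 11)(7 9 13) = [0, 1, 2, 12, 5, 6, 11, 9, 8, 13, 10, 3, 4, 7]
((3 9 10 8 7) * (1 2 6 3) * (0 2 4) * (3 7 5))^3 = (0 7)(1 2)(3 8 9 5 10)(4 6)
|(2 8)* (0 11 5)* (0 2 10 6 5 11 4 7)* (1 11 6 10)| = |(0 4 7)(1 11 6 5 2 8)| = 6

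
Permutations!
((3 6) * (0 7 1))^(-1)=(0 1 7)(3 6)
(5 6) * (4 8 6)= (4 8 6 5)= [0, 1, 2, 3, 8, 4, 5, 7, 6]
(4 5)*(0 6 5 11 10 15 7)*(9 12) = (0 6 5 4 11 10 15 7)(9 12) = [6, 1, 2, 3, 11, 4, 5, 0, 8, 12, 15, 10, 9, 13, 14, 7]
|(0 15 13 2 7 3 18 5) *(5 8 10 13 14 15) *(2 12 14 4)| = 22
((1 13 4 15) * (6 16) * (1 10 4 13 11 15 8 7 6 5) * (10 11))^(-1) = ((1 10 4 8 7 6 16 5)(11 15))^(-1) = (1 5 16 6 7 8 4 10)(11 15)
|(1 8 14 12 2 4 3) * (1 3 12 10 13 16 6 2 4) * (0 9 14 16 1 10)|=42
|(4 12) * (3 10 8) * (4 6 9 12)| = 3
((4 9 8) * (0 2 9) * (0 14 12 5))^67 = ((0 2 9 8 4 14 12 5))^67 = (0 8 12 2 4 5 9 14)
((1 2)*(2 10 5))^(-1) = ((1 10 5 2))^(-1) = (1 2 5 10)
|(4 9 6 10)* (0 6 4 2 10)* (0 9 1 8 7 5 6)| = 14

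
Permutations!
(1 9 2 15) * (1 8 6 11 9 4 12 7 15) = [0, 4, 1, 3, 12, 5, 11, 15, 6, 2, 10, 9, 7, 13, 14, 8] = (1 4 12 7 15 8 6 11 9 2)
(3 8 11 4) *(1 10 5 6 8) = (1 10 5 6 8 11 4 3) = [0, 10, 2, 1, 3, 6, 8, 7, 11, 9, 5, 4]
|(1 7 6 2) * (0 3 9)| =12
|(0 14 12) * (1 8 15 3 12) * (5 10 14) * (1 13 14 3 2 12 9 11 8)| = 10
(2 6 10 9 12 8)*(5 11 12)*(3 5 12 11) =(2 6 10 9 12 8)(3 5) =[0, 1, 6, 5, 4, 3, 10, 7, 2, 12, 9, 11, 8]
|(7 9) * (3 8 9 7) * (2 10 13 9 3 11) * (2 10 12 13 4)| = |(2 12 13 9 11 10 4)(3 8)| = 14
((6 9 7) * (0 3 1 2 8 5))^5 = ((0 3 1 2 8 5)(6 9 7))^5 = (0 5 8 2 1 3)(6 7 9)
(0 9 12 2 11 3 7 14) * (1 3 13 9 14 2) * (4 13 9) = (0 14)(1 3 7 2 11 9 12)(4 13) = [14, 3, 11, 7, 13, 5, 6, 2, 8, 12, 10, 9, 1, 4, 0]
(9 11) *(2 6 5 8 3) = (2 6 5 8 3)(9 11) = [0, 1, 6, 2, 4, 8, 5, 7, 3, 11, 10, 9]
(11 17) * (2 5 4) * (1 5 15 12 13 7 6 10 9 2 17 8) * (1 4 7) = (1 5 7 6 10 9 2 15 12 13)(4 17 11 8) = [0, 5, 15, 3, 17, 7, 10, 6, 4, 2, 9, 8, 13, 1, 14, 12, 16, 11]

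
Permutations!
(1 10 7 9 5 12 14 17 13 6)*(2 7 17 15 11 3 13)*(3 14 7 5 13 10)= (1 3 10 17 2 5 12 7 9 13 6)(11 14 15)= [0, 3, 5, 10, 4, 12, 1, 9, 8, 13, 17, 14, 7, 6, 15, 11, 16, 2]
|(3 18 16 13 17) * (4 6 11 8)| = 20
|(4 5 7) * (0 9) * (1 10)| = 6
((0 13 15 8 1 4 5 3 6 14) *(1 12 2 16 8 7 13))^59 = ((0 1 4 5 3 6 14)(2 16 8 12)(7 13 15))^59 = (0 5 14 4 6 1 3)(2 12 8 16)(7 15 13)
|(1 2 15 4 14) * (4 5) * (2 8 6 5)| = |(1 8 6 5 4 14)(2 15)| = 6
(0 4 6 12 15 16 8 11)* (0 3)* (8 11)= (0 4 6 12 15 16 11 3)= [4, 1, 2, 0, 6, 5, 12, 7, 8, 9, 10, 3, 15, 13, 14, 16, 11]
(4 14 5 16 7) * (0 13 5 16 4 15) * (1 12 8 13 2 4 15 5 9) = [2, 12, 4, 3, 14, 15, 6, 5, 13, 1, 10, 11, 8, 9, 16, 0, 7] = (0 2 4 14 16 7 5 15)(1 12 8 13 9)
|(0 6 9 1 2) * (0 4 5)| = 7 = |(0 6 9 1 2 4 5)|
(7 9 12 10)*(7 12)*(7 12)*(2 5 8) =(2 5 8)(7 9 12 10) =[0, 1, 5, 3, 4, 8, 6, 9, 2, 12, 7, 11, 10]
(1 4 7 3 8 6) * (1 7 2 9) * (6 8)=(1 4 2 9)(3 6 7)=[0, 4, 9, 6, 2, 5, 7, 3, 8, 1]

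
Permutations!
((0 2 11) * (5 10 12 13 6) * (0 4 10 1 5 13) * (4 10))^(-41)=((0 2 11 10 12)(1 5)(6 13))^(-41)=(0 12 10 11 2)(1 5)(6 13)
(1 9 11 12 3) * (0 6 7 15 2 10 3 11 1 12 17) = [6, 9, 10, 12, 4, 5, 7, 15, 8, 1, 3, 17, 11, 13, 14, 2, 16, 0] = (0 6 7 15 2 10 3 12 11 17)(1 9)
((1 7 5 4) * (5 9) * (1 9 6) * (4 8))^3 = (4 8 5 9)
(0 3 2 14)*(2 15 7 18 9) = (0 3 15 7 18 9 2 14) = [3, 1, 14, 15, 4, 5, 6, 18, 8, 2, 10, 11, 12, 13, 0, 7, 16, 17, 9]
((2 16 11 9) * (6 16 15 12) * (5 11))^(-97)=((2 15 12 6 16 5 11 9))^(-97)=(2 9 11 5 16 6 12 15)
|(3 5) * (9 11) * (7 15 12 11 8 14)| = 14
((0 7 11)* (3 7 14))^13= ((0 14 3 7 11))^13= (0 7 14 11 3)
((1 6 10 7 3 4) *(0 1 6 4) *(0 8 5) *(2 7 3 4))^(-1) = ((0 1 2 7 4 6 10 3 8 5))^(-1) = (0 5 8 3 10 6 4 7 2 1)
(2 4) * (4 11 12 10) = (2 11 12 10 4) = [0, 1, 11, 3, 2, 5, 6, 7, 8, 9, 4, 12, 10]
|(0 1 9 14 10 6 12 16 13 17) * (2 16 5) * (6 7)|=|(0 1 9 14 10 7 6 12 5 2 16 13 17)|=13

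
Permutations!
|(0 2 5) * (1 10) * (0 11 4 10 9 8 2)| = 8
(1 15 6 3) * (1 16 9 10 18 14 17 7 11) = (1 15 6 3 16 9 10 18 14 17 7 11) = [0, 15, 2, 16, 4, 5, 3, 11, 8, 10, 18, 1, 12, 13, 17, 6, 9, 7, 14]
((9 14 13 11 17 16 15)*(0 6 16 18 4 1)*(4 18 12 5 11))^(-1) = (18)(0 1 4 13 14 9 15 16 6)(5 12 17 11)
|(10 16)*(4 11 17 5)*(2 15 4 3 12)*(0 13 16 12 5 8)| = 22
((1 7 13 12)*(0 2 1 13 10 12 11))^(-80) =((0 2 1 7 10 12 13 11))^(-80) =(13)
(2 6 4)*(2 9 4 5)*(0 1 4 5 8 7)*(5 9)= (9)(0 1 4 5 2 6 8 7)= [1, 4, 6, 3, 5, 2, 8, 0, 7, 9]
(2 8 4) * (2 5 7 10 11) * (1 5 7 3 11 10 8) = (1 5 3 11 2)(4 7 8) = [0, 5, 1, 11, 7, 3, 6, 8, 4, 9, 10, 2]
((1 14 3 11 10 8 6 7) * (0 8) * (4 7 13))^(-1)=((0 8 6 13 4 7 1 14 3 11 10))^(-1)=(0 10 11 3 14 1 7 4 13 6 8)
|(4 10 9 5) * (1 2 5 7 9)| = 10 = |(1 2 5 4 10)(7 9)|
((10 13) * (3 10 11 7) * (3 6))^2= (3 13 7)(6 10 11)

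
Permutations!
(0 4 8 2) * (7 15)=(0 4 8 2)(7 15)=[4, 1, 0, 3, 8, 5, 6, 15, 2, 9, 10, 11, 12, 13, 14, 7]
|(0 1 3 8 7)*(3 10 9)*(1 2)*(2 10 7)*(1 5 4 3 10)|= 30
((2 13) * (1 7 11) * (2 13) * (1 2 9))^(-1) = (13)(1 9 2 11 7)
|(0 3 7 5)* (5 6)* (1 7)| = 6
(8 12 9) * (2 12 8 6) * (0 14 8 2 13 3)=(0 14 8 2 12 9 6 13 3)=[14, 1, 12, 0, 4, 5, 13, 7, 2, 6, 10, 11, 9, 3, 8]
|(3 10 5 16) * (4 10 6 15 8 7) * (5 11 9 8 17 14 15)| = |(3 6 5 16)(4 10 11 9 8 7)(14 15 17)| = 12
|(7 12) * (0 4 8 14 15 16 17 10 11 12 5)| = |(0 4 8 14 15 16 17 10 11 12 7 5)| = 12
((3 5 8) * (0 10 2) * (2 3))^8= ((0 10 3 5 8 2))^8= (0 3 8)(2 10 5)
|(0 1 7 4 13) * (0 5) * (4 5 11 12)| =4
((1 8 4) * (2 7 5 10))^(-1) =(1 4 8)(2 10 5 7)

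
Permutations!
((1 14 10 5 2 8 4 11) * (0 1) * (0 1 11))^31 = (0 10 4 14 8 1 2 11 5)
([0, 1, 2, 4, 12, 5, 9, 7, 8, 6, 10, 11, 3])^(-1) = (3 12 4)(6 9)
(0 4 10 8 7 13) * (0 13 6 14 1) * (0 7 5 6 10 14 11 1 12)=(0 4 14 12)(1 7 10 8 5 6 11)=[4, 7, 2, 3, 14, 6, 11, 10, 5, 9, 8, 1, 0, 13, 12]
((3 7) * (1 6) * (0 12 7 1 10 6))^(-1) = (0 1 3 7 12)(6 10)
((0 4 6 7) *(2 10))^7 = (0 7 6 4)(2 10)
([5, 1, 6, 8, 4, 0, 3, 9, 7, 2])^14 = [0, 1, 3, 7, 4, 5, 8, 2, 9, 6]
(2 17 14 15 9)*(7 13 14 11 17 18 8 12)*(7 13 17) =(2 18 8 12 13 14 15 9)(7 17 11) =[0, 1, 18, 3, 4, 5, 6, 17, 12, 2, 10, 7, 13, 14, 15, 9, 16, 11, 8]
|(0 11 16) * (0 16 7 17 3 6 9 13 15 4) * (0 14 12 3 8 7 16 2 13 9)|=|(0 11 16 2 13 15 4 14 12 3 6)(7 17 8)|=33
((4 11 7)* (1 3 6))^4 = (1 3 6)(4 11 7)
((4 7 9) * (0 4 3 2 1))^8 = ((0 4 7 9 3 2 1))^8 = (0 4 7 9 3 2 1)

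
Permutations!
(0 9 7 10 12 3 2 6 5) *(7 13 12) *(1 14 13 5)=(0 9 5)(1 14 13 12 3 2 6)(7 10)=[9, 14, 6, 2, 4, 0, 1, 10, 8, 5, 7, 11, 3, 12, 13]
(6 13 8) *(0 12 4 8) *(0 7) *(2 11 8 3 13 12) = [2, 1, 11, 13, 3, 5, 12, 0, 6, 9, 10, 8, 4, 7] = (0 2 11 8 6 12 4 3 13 7)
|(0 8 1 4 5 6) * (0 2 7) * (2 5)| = |(0 8 1 4 2 7)(5 6)| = 6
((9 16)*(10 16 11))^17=((9 11 10 16))^17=(9 11 10 16)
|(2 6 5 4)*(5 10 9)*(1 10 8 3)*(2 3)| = |(1 10 9 5 4 3)(2 6 8)| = 6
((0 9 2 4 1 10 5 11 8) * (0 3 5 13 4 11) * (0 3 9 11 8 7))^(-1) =(0 7 11)(1 4 13 10)(2 9 8)(3 5)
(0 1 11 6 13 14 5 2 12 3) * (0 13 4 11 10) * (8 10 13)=(0 1 13 14 5 2 12 3 8 10)(4 11 6)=[1, 13, 12, 8, 11, 2, 4, 7, 10, 9, 0, 6, 3, 14, 5]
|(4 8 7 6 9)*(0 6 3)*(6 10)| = |(0 10 6 9 4 8 7 3)| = 8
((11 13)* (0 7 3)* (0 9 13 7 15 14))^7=(0 15 14)(3 13 7 9 11)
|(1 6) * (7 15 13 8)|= |(1 6)(7 15 13 8)|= 4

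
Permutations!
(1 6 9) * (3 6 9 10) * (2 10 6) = (1 9)(2 10 3) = [0, 9, 10, 2, 4, 5, 6, 7, 8, 1, 3]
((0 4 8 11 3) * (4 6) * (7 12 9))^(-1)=(0 3 11 8 4 6)(7 9 12)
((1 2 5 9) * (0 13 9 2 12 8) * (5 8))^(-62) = (0 9 12 2)(1 5 8 13)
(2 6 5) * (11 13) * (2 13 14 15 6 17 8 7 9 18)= (2 17 8 7 9 18)(5 13 11 14 15 6)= [0, 1, 17, 3, 4, 13, 5, 9, 7, 18, 10, 14, 12, 11, 15, 6, 16, 8, 2]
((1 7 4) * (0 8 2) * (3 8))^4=(8)(1 7 4)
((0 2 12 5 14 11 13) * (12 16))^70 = (0 11 5 16)(2 13 14 12)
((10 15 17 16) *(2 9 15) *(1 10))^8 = (1 10 2 9 15 17 16)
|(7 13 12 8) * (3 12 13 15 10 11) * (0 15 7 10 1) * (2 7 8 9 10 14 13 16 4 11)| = |(0 15 1)(2 7 8 14 13 16 4 11 3 12 9 10)| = 12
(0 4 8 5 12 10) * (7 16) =(0 4 8 5 12 10)(7 16) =[4, 1, 2, 3, 8, 12, 6, 16, 5, 9, 0, 11, 10, 13, 14, 15, 7]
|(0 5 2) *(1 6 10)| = 3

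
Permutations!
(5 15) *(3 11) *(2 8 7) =(2 8 7)(3 11)(5 15) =[0, 1, 8, 11, 4, 15, 6, 2, 7, 9, 10, 3, 12, 13, 14, 5]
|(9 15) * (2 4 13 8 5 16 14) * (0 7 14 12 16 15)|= 10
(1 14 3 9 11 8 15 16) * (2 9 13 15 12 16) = (1 14 3 13 15 2 9 11 8 12 16) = [0, 14, 9, 13, 4, 5, 6, 7, 12, 11, 10, 8, 16, 15, 3, 2, 1]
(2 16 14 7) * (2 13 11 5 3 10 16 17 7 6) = (2 17 7 13 11 5 3 10 16 14 6) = [0, 1, 17, 10, 4, 3, 2, 13, 8, 9, 16, 5, 12, 11, 6, 15, 14, 7]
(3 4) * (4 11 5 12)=(3 11 5 12 4)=[0, 1, 2, 11, 3, 12, 6, 7, 8, 9, 10, 5, 4]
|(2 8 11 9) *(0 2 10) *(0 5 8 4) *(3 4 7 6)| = 30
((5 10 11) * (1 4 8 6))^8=(5 11 10)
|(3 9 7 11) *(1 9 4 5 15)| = 8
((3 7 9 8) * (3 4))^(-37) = (3 8 7 4 9)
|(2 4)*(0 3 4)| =4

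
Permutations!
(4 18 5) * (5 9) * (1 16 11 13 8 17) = (1 16 11 13 8 17)(4 18 9 5) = [0, 16, 2, 3, 18, 4, 6, 7, 17, 5, 10, 13, 12, 8, 14, 15, 11, 1, 9]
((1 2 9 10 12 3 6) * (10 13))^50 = (1 9 10 3)(2 13 12 6)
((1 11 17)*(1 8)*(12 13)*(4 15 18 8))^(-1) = (1 8 18 15 4 17 11)(12 13)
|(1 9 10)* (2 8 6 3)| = |(1 9 10)(2 8 6 3)| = 12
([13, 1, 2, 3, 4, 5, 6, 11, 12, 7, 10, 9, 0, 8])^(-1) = (0 12 8 13)(7 9 11)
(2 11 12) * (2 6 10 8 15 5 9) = (2 11 12 6 10 8 15 5 9) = [0, 1, 11, 3, 4, 9, 10, 7, 15, 2, 8, 12, 6, 13, 14, 5]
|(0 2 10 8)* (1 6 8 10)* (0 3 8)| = |(10)(0 2 1 6)(3 8)| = 4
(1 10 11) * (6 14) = [0, 10, 2, 3, 4, 5, 14, 7, 8, 9, 11, 1, 12, 13, 6] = (1 10 11)(6 14)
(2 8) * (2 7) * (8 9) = (2 9 8 7) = [0, 1, 9, 3, 4, 5, 6, 2, 7, 8]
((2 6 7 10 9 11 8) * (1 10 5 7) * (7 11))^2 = ((1 10 9 7 5 11 8 2 6))^2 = (1 9 5 8 6 10 7 11 2)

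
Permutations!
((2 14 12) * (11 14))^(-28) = ((2 11 14 12))^(-28) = (14)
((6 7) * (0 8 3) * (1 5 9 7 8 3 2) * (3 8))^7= (0 6 9 1 8 3 7 5 2)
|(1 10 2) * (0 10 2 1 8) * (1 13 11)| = |(0 10 13 11 1 2 8)| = 7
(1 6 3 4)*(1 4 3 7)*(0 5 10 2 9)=(0 5 10 2 9)(1 6 7)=[5, 6, 9, 3, 4, 10, 7, 1, 8, 0, 2]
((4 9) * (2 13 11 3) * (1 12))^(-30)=((1 12)(2 13 11 3)(4 9))^(-30)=(2 11)(3 13)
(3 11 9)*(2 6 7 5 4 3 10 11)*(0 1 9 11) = [1, 9, 6, 2, 3, 4, 7, 5, 8, 10, 0, 11] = (11)(0 1 9 10)(2 6 7 5 4 3)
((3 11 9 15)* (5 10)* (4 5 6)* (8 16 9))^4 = ((3 11 8 16 9 15)(4 5 10 6))^4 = (3 9 8)(11 15 16)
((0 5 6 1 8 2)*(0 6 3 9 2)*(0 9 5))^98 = (1 2 8 6 9)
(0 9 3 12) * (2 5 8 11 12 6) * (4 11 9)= (0 4 11 12)(2 5 8 9 3 6)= [4, 1, 5, 6, 11, 8, 2, 7, 9, 3, 10, 12, 0]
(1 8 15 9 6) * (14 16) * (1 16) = (1 8 15 9 6 16 14) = [0, 8, 2, 3, 4, 5, 16, 7, 15, 6, 10, 11, 12, 13, 1, 9, 14]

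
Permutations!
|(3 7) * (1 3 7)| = |(7)(1 3)| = 2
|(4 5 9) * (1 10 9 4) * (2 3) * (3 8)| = |(1 10 9)(2 8 3)(4 5)| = 6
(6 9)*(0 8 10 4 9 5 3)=[8, 1, 2, 0, 9, 3, 5, 7, 10, 6, 4]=(0 8 10 4 9 6 5 3)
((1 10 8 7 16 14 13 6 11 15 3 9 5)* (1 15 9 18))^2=((1 10 8 7 16 14 13 6 11 9 5 15 3 18))^2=(1 8 16 13 11 5 3)(6 9 15 18 10 7 14)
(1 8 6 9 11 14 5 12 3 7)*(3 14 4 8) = (1 3 7)(4 8 6 9 11)(5 12 14) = [0, 3, 2, 7, 8, 12, 9, 1, 6, 11, 10, 4, 14, 13, 5]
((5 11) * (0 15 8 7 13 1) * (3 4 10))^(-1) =(0 1 13 7 8 15)(3 10 4)(5 11)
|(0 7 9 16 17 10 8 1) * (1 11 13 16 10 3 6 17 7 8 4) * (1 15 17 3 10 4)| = |(0 8 11 13 16 7 9 4 15 17 10 1)(3 6)| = 12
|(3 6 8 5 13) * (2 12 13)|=|(2 12 13 3 6 8 5)|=7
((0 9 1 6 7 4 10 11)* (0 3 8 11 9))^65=(1 9 10 4 7 6)(3 11 8)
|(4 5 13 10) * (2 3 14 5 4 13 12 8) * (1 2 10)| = |(1 2 3 14 5 12 8 10 13)| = 9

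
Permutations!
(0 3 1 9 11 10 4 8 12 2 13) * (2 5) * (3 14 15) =(0 14 15 3 1 9 11 10 4 8 12 5 2 13) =[14, 9, 13, 1, 8, 2, 6, 7, 12, 11, 4, 10, 5, 0, 15, 3]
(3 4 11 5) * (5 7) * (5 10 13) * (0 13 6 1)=[13, 0, 2, 4, 11, 3, 1, 10, 8, 9, 6, 7, 12, 5]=(0 13 5 3 4 11 7 10 6 1)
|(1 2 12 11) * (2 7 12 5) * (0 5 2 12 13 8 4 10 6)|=11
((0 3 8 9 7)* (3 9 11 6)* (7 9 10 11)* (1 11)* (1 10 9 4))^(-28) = (0 7 8 3 6 11 1 4 9)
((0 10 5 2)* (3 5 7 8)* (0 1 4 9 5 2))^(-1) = ((0 10 7 8 3 2 1 4 9 5))^(-1) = (0 5 9 4 1 2 3 8 7 10)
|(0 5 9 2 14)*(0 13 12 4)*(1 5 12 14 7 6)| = 6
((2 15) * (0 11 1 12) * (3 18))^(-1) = (0 12 1 11)(2 15)(3 18) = ((0 11 1 12)(2 15)(3 18))^(-1)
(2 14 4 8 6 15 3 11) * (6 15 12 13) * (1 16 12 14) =(1 16 12 13 6 14 4 8 15 3 11 2) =[0, 16, 1, 11, 8, 5, 14, 7, 15, 9, 10, 2, 13, 6, 4, 3, 12]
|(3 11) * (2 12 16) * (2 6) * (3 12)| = |(2 3 11 12 16 6)| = 6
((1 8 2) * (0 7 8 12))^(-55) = ((0 7 8 2 1 12))^(-55) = (0 12 1 2 8 7)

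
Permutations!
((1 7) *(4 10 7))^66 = ((1 4 10 7))^66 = (1 10)(4 7)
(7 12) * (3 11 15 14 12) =(3 11 15 14 12 7) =[0, 1, 2, 11, 4, 5, 6, 3, 8, 9, 10, 15, 7, 13, 12, 14]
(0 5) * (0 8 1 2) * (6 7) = (0 5 8 1 2)(6 7) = [5, 2, 0, 3, 4, 8, 7, 6, 1]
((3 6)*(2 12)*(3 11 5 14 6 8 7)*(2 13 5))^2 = ((2 12 13 5 14 6 11)(3 8 7))^2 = (2 13 14 11 12 5 6)(3 7 8)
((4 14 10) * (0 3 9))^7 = (0 3 9)(4 14 10)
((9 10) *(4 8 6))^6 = (10) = ((4 8 6)(9 10))^6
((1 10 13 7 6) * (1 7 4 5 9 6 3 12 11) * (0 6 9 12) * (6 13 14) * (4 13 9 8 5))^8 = ((0 9 8 5 12 11 1 10 14 6 7 3))^8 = (0 14 12)(1 8 7)(3 10 5)(6 11 9)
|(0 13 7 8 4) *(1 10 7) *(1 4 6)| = 15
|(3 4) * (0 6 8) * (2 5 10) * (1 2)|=12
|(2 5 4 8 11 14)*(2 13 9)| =|(2 5 4 8 11 14 13 9)| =8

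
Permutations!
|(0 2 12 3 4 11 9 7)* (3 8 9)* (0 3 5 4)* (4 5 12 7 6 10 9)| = |(0 2 7 3)(4 11 12 8)(6 10 9)| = 12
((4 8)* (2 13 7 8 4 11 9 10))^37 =(2 7 11 10 13 8 9)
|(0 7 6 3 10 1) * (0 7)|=|(1 7 6 3 10)|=5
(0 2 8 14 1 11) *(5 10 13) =(0 2 8 14 1 11)(5 10 13) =[2, 11, 8, 3, 4, 10, 6, 7, 14, 9, 13, 0, 12, 5, 1]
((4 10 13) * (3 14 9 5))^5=((3 14 9 5)(4 10 13))^5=(3 14 9 5)(4 13 10)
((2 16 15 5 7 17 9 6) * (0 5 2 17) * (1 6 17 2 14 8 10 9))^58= ((0 5 7)(1 6 2 16 15 14 8 10 9 17))^58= (0 5 7)(1 9 8 15 2)(6 17 10 14 16)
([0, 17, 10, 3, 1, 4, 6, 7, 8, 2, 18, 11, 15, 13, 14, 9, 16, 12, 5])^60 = [0, 1, 2, 3, 4, 5, 6, 7, 8, 9, 10, 11, 12, 13, 14, 15, 16, 17, 18]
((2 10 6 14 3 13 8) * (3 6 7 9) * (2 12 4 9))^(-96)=(14)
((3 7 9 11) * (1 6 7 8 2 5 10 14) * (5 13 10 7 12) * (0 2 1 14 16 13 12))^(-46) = ((0 2 12 5 7 9 11 3 8 1 6)(10 16 13))^(-46) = (0 1 3 9 5 2 6 8 11 7 12)(10 13 16)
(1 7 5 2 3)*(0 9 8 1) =(0 9 8 1 7 5 2 3) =[9, 7, 3, 0, 4, 2, 6, 5, 1, 8]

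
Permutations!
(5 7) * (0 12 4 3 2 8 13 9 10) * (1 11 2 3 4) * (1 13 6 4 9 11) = (0 12 13 11 2 8 6 4 9 10)(5 7) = [12, 1, 8, 3, 9, 7, 4, 5, 6, 10, 0, 2, 13, 11]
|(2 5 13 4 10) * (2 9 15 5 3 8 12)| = 12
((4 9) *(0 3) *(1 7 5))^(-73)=(0 3)(1 5 7)(4 9)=((0 3)(1 7 5)(4 9))^(-73)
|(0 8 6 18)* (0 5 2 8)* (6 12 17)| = 7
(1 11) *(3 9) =(1 11)(3 9) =[0, 11, 2, 9, 4, 5, 6, 7, 8, 3, 10, 1]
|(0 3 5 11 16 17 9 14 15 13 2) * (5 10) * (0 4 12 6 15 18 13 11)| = 12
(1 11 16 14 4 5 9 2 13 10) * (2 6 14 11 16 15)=(1 16 11 15 2 13 10)(4 5 9 6 14)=[0, 16, 13, 3, 5, 9, 14, 7, 8, 6, 1, 15, 12, 10, 4, 2, 11]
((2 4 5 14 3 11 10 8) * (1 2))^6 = ((1 2 4 5 14 3 11 10 8))^6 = (1 11 5)(2 10 14)(3 4 8)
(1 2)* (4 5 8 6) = [0, 2, 1, 3, 5, 8, 4, 7, 6] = (1 2)(4 5 8 6)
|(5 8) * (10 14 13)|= 6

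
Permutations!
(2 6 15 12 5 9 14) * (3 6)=(2 3 6 15 12 5 9 14)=[0, 1, 3, 6, 4, 9, 15, 7, 8, 14, 10, 11, 5, 13, 2, 12]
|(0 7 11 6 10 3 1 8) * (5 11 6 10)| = |(0 7 6 5 11 10 3 1 8)| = 9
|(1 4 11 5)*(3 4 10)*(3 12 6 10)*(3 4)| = 12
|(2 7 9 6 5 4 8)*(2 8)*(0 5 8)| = |(0 5 4 2 7 9 6 8)| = 8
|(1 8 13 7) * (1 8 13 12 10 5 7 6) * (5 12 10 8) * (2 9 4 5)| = |(1 13 6)(2 9 4 5 7)(8 10 12)| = 15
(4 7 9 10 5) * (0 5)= (0 5 4 7 9 10)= [5, 1, 2, 3, 7, 4, 6, 9, 8, 10, 0]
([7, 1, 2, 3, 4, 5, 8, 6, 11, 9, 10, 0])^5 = [0, 1, 2, 3, 4, 5, 6, 7, 8, 9, 10, 11]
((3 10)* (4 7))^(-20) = (10)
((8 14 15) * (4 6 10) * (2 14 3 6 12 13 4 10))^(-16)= (2 15 3)(4 13 12)(6 14 8)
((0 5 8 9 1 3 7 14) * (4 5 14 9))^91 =((0 14)(1 3 7 9)(4 5 8))^91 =(0 14)(1 9 7 3)(4 5 8)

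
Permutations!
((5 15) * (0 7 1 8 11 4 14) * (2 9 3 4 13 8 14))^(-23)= (0 7 1 14)(2 9 3 4)(5 15)(8 11 13)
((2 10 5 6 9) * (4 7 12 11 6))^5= ((2 10 5 4 7 12 11 6 9))^5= (2 12 10 11 5 6 4 9 7)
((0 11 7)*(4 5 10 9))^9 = (11)(4 5 10 9)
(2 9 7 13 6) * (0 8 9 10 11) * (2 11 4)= (0 8 9 7 13 6 11)(2 10 4)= [8, 1, 10, 3, 2, 5, 11, 13, 9, 7, 4, 0, 12, 6]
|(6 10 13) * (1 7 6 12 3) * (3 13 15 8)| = |(1 7 6 10 15 8 3)(12 13)| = 14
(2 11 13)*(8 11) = (2 8 11 13) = [0, 1, 8, 3, 4, 5, 6, 7, 11, 9, 10, 13, 12, 2]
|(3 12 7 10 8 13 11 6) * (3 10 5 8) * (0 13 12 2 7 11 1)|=9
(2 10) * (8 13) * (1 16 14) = (1 16 14)(2 10)(8 13) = [0, 16, 10, 3, 4, 5, 6, 7, 13, 9, 2, 11, 12, 8, 1, 15, 14]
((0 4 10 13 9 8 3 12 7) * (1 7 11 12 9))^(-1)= (0 7 1 13 10 4)(3 8 9)(11 12)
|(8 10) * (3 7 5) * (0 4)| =6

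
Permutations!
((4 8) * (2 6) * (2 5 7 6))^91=((4 8)(5 7 6))^91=(4 8)(5 7 6)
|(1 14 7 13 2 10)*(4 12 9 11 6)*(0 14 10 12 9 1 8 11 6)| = 30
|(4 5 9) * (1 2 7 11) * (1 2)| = |(2 7 11)(4 5 9)| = 3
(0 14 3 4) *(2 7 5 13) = (0 14 3 4)(2 7 5 13) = [14, 1, 7, 4, 0, 13, 6, 5, 8, 9, 10, 11, 12, 2, 3]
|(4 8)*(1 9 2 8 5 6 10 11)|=9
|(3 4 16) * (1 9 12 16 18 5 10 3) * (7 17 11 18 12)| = |(1 9 7 17 11 18 5 10 3 4 12 16)| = 12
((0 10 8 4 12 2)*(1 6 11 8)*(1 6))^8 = (12)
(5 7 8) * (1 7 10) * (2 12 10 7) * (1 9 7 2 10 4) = (1 10 9 7 8 5 2 12 4) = [0, 10, 12, 3, 1, 2, 6, 8, 5, 7, 9, 11, 4]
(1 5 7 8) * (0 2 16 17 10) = (0 2 16 17 10)(1 5 7 8) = [2, 5, 16, 3, 4, 7, 6, 8, 1, 9, 0, 11, 12, 13, 14, 15, 17, 10]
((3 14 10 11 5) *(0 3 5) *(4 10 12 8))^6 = (0 10 8 14)(3 11 4 12) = ((0 3 14 12 8 4 10 11))^6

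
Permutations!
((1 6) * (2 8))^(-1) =(1 6)(2 8)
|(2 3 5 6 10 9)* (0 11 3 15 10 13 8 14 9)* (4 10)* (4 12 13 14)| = 14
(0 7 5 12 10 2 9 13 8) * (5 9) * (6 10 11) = (0 7 9 13 8)(2 5 12 11 6 10) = [7, 1, 5, 3, 4, 12, 10, 9, 0, 13, 2, 6, 11, 8]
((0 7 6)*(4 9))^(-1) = ((0 7 6)(4 9))^(-1) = (0 6 7)(4 9)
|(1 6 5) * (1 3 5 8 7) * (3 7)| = 6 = |(1 6 8 3 5 7)|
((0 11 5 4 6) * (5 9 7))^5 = ((0 11 9 7 5 4 6))^5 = (0 4 7 11 6 5 9)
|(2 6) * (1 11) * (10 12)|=|(1 11)(2 6)(10 12)|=2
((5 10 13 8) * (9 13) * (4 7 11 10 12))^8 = (4 12 5 8 13 9 10 11 7)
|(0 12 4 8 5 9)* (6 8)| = 7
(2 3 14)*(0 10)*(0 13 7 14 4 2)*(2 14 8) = [10, 1, 3, 4, 14, 5, 6, 8, 2, 9, 13, 11, 12, 7, 0] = (0 10 13 7 8 2 3 4 14)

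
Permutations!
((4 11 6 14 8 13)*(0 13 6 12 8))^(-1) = ((0 13 4 11 12 8 6 14))^(-1) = (0 14 6 8 12 11 4 13)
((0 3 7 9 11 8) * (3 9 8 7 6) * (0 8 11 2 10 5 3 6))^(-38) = (11)(0 5 2)(3 10 9)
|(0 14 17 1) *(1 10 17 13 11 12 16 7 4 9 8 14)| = 18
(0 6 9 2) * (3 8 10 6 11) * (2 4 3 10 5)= (0 11 10 6 9 4 3 8 5 2)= [11, 1, 0, 8, 3, 2, 9, 7, 5, 4, 6, 10]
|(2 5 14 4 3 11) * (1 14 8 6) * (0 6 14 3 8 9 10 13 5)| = 12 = |(0 6 1 3 11 2)(4 8 14)(5 9 10 13)|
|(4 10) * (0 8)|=2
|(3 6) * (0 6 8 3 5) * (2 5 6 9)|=4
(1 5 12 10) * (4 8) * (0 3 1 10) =(0 3 1 5 12)(4 8) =[3, 5, 2, 1, 8, 12, 6, 7, 4, 9, 10, 11, 0]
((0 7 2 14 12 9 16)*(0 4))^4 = (0 12)(2 16)(4 14)(7 9)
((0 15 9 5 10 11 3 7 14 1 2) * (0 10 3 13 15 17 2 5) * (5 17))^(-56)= ((0 5 3 7 14 1 17 2 10 11 13 15 9))^(-56)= (0 11 1 5 13 17 3 15 2 7 9 10 14)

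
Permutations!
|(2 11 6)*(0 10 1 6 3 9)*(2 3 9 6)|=6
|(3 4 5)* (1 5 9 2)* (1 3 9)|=6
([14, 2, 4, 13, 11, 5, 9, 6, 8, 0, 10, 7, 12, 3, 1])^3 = [2, 11, 7, 13, 6, 5, 14, 0, 8, 1, 10, 9, 12, 3, 4]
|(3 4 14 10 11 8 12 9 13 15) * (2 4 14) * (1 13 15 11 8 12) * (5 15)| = 22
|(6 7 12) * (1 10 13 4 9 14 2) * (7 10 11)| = 11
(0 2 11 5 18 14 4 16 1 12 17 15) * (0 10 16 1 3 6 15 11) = [2, 12, 0, 6, 1, 18, 15, 7, 8, 9, 16, 5, 17, 13, 4, 10, 3, 11, 14] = (0 2)(1 12 17 11 5 18 14 4)(3 6 15 10 16)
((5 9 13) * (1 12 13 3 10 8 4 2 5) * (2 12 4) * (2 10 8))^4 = (13)(2 8 9)(3 5 10)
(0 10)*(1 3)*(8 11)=(0 10)(1 3)(8 11)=[10, 3, 2, 1, 4, 5, 6, 7, 11, 9, 0, 8]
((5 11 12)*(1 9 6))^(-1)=(1 6 9)(5 12 11)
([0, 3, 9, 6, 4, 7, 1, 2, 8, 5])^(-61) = (1 6 3)(2 7 5 9)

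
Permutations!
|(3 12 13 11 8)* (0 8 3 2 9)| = 4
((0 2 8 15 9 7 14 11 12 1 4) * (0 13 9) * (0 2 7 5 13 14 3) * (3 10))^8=(1 11 4 12 14)(2 15 8)(5 9 13)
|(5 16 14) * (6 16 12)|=|(5 12 6 16 14)|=5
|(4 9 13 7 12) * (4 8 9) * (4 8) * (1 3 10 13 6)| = |(1 3 10 13 7 12 4 8 9 6)| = 10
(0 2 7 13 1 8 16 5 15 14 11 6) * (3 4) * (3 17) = (0 2 7 13 1 8 16 5 15 14 11 6)(3 4 17) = [2, 8, 7, 4, 17, 15, 0, 13, 16, 9, 10, 6, 12, 1, 11, 14, 5, 3]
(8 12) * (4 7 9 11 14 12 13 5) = [0, 1, 2, 3, 7, 4, 6, 9, 13, 11, 10, 14, 8, 5, 12] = (4 7 9 11 14 12 8 13 5)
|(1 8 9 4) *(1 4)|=|(1 8 9)|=3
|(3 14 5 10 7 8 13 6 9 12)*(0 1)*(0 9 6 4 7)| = 8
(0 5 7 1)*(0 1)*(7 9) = (0 5 9 7) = [5, 1, 2, 3, 4, 9, 6, 0, 8, 7]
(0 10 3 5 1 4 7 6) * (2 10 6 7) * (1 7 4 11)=(0 6)(1 11)(2 10 3 5 7 4)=[6, 11, 10, 5, 2, 7, 0, 4, 8, 9, 3, 1]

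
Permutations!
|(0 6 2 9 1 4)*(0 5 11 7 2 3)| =21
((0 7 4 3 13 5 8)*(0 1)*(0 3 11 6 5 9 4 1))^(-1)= ((0 7 1 3 13 9 4 11 6 5 8))^(-1)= (0 8 5 6 11 4 9 13 3 1 7)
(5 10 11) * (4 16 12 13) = [0, 1, 2, 3, 16, 10, 6, 7, 8, 9, 11, 5, 13, 4, 14, 15, 12] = (4 16 12 13)(5 10 11)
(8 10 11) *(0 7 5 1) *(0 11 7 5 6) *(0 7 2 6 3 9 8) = [5, 11, 6, 9, 4, 1, 7, 3, 10, 8, 2, 0] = (0 5 1 11)(2 6 7 3 9 8 10)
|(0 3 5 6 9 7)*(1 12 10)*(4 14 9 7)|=15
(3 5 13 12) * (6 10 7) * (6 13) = (3 5 6 10 7 13 12) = [0, 1, 2, 5, 4, 6, 10, 13, 8, 9, 7, 11, 3, 12]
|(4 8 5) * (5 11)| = |(4 8 11 5)| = 4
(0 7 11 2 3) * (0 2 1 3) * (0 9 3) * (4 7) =(0 4 7 11 1)(2 9 3) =[4, 0, 9, 2, 7, 5, 6, 11, 8, 3, 10, 1]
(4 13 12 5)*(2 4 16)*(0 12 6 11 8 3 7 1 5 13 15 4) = (0 12 13 6 11 8 3 7 1 5 16 2)(4 15) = [12, 5, 0, 7, 15, 16, 11, 1, 3, 9, 10, 8, 13, 6, 14, 4, 2]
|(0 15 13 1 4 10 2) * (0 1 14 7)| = 20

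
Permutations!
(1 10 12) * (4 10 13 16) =(1 13 16 4 10 12) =[0, 13, 2, 3, 10, 5, 6, 7, 8, 9, 12, 11, 1, 16, 14, 15, 4]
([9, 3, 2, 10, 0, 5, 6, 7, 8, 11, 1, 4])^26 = [11, 10, 2, 1, 9, 5, 6, 7, 8, 4, 3, 0]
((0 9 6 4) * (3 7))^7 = ((0 9 6 4)(3 7))^7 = (0 4 6 9)(3 7)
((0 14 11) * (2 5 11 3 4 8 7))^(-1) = ((0 14 3 4 8 7 2 5 11))^(-1) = (0 11 5 2 7 8 4 3 14)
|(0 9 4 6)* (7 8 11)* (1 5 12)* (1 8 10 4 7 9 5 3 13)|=|(0 5 12 8 11 9 7 10 4 6)(1 3 13)|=30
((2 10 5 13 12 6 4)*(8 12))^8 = ((2 10 5 13 8 12 6 4))^8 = (13)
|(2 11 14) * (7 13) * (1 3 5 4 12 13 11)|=10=|(1 3 5 4 12 13 7 11 14 2)|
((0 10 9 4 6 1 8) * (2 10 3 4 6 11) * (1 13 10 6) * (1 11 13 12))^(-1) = ((0 3 4 13 10 9 11 2 6 12 1 8))^(-1) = (0 8 1 12 6 2 11 9 10 13 4 3)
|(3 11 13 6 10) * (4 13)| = |(3 11 4 13 6 10)| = 6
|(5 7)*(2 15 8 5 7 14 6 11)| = 7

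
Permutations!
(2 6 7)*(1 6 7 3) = (1 6 3)(2 7) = [0, 6, 7, 1, 4, 5, 3, 2]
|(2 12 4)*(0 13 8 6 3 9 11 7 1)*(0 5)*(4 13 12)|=22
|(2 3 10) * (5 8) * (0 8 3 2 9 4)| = |(0 8 5 3 10 9 4)| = 7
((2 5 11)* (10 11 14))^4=(2 11 10 14 5)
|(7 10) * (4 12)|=|(4 12)(7 10)|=2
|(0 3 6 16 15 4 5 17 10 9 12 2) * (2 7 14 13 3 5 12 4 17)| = 12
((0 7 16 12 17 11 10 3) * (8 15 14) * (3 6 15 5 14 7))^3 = ((0 3)(5 14 8)(6 15 7 16 12 17 11 10))^3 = (0 3)(6 16 11 15 12 10 7 17)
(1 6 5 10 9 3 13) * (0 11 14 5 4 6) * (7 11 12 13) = (0 12 13 1)(3 7 11 14 5 10 9)(4 6) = [12, 0, 2, 7, 6, 10, 4, 11, 8, 3, 9, 14, 13, 1, 5]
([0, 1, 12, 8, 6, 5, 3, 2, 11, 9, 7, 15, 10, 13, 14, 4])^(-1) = [0, 1, 7, 6, 15, 5, 4, 10, 3, 9, 12, 8, 2, 13, 14, 11]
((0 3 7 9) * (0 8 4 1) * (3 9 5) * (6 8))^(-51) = (0 8)(1 6)(4 9)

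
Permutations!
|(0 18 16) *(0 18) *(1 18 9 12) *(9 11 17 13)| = 8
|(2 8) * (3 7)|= 2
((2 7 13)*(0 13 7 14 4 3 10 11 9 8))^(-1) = (0 8 9 11 10 3 4 14 2 13)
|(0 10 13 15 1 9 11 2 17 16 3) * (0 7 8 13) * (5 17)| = |(0 10)(1 9 11 2 5 17 16 3 7 8 13 15)| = 12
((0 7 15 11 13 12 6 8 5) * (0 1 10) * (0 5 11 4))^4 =((0 7 15 4)(1 10 5)(6 8 11 13 12))^4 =(15)(1 10 5)(6 12 13 11 8)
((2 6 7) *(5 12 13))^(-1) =(2 7 6)(5 13 12)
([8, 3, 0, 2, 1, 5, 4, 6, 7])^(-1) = (0 2 3 1 4 6 7 8)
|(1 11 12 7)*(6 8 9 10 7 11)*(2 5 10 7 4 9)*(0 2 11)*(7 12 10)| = |(0 2 5 7 1 6 8 11 10 4 9 12)| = 12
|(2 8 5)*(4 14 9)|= 3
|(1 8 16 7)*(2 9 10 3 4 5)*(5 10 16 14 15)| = 9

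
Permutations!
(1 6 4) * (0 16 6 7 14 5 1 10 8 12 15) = (0 16 6 4 10 8 12 15)(1 7 14 5) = [16, 7, 2, 3, 10, 1, 4, 14, 12, 9, 8, 11, 15, 13, 5, 0, 6]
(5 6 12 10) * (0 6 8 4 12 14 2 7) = (0 6 14 2 7)(4 12 10 5 8) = [6, 1, 7, 3, 12, 8, 14, 0, 4, 9, 5, 11, 10, 13, 2]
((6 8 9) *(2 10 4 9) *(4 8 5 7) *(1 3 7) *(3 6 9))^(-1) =(1 5 6)(2 8 10)(3 4 7)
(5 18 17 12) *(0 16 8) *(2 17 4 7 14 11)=(0 16 8)(2 17 12 5 18 4 7 14 11)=[16, 1, 17, 3, 7, 18, 6, 14, 0, 9, 10, 2, 5, 13, 11, 15, 8, 12, 4]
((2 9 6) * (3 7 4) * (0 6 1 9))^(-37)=(0 2 6)(1 9)(3 4 7)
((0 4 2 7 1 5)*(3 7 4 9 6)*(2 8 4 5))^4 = (0 7)(1 9)(2 6)(3 5)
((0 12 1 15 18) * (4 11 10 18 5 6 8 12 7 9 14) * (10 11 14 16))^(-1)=(0 18 10 16 9 7)(1 12 8 6 5 15)(4 14)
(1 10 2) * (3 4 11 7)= (1 10 2)(3 4 11 7)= [0, 10, 1, 4, 11, 5, 6, 3, 8, 9, 2, 7]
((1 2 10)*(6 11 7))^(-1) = ((1 2 10)(6 11 7))^(-1) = (1 10 2)(6 7 11)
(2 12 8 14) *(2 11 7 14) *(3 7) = (2 12 8)(3 7 14 11) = [0, 1, 12, 7, 4, 5, 6, 14, 2, 9, 10, 3, 8, 13, 11]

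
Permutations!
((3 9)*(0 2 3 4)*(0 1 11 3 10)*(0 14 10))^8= (14)(1 9 11 4 3)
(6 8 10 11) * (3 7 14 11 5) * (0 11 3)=(0 11 6 8 10 5)(3 7 14)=[11, 1, 2, 7, 4, 0, 8, 14, 10, 9, 5, 6, 12, 13, 3]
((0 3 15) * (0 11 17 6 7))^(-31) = (0 17 3 6 15 7 11)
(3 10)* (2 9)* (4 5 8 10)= [0, 1, 9, 4, 5, 8, 6, 7, 10, 2, 3]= (2 9)(3 4 5 8 10)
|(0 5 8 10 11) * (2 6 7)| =15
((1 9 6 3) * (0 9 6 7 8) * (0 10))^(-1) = ((0 9 7 8 10)(1 6 3))^(-1) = (0 10 8 7 9)(1 3 6)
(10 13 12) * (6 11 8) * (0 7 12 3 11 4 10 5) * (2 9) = (0 7 12 5)(2 9)(3 11 8 6 4 10 13) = [7, 1, 9, 11, 10, 0, 4, 12, 6, 2, 13, 8, 5, 3]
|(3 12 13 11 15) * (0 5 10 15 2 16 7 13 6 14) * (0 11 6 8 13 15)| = |(0 5 10)(2 16 7 15 3 12 8 13 6 14 11)| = 33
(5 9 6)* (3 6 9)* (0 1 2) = (9)(0 1 2)(3 6 5) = [1, 2, 0, 6, 4, 3, 5, 7, 8, 9]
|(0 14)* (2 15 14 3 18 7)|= 7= |(0 3 18 7 2 15 14)|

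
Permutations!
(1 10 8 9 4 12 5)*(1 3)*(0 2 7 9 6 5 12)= (12)(0 2 7 9 4)(1 10 8 6 5 3)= [2, 10, 7, 1, 0, 3, 5, 9, 6, 4, 8, 11, 12]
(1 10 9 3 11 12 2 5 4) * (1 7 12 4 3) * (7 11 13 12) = (1 10 9)(2 5 3 13 12)(4 11) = [0, 10, 5, 13, 11, 3, 6, 7, 8, 1, 9, 4, 2, 12]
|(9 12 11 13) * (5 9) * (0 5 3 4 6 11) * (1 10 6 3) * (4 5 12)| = 20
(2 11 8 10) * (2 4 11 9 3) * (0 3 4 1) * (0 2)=(0 3)(1 2 9 4 11 8 10)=[3, 2, 9, 0, 11, 5, 6, 7, 10, 4, 1, 8]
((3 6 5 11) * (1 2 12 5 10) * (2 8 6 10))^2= ((1 8 6 2 12 5 11 3 10))^2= (1 6 12 11 10 8 2 5 3)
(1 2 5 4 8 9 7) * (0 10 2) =[10, 0, 5, 3, 8, 4, 6, 1, 9, 7, 2] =(0 10 2 5 4 8 9 7 1)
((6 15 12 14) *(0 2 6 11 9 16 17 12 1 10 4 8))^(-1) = (0 8 4 10 1 15 6 2)(9 11 14 12 17 16)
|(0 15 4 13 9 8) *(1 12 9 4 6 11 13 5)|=|(0 15 6 11 13 4 5 1 12 9 8)|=11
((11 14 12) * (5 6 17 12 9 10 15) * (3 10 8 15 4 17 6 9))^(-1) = ((3 10 4 17 12 11 14)(5 9 8 15))^(-1) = (3 14 11 12 17 4 10)(5 15 8 9)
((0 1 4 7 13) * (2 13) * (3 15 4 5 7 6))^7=(0 1 5 7 2 13)(3 6 4 15)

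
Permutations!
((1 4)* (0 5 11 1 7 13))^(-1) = (0 13 7 4 1 11 5)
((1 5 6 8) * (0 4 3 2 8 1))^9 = (0 8 2 3 4) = ((0 4 3 2 8)(1 5 6))^9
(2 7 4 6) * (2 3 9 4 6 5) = (2 7 6 3 9 4 5) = [0, 1, 7, 9, 5, 2, 3, 6, 8, 4]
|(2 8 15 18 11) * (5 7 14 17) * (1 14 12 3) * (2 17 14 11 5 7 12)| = 11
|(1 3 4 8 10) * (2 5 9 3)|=|(1 2 5 9 3 4 8 10)|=8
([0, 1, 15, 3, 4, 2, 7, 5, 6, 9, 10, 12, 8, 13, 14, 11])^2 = (2 11 8 7)(5 15 12 6)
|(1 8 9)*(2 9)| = |(1 8 2 9)| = 4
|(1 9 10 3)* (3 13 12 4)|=|(1 9 10 13 12 4 3)|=7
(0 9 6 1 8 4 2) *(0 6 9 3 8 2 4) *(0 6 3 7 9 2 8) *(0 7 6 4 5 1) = (0 6)(1 8 4 5)(2 3 7 9) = [6, 8, 3, 7, 5, 1, 0, 9, 4, 2]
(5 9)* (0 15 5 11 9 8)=(0 15 5 8)(9 11)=[15, 1, 2, 3, 4, 8, 6, 7, 0, 11, 10, 9, 12, 13, 14, 5]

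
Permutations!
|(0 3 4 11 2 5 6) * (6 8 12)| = |(0 3 4 11 2 5 8 12 6)| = 9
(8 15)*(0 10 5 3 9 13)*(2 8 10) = [2, 1, 8, 9, 4, 3, 6, 7, 15, 13, 5, 11, 12, 0, 14, 10] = (0 2 8 15 10 5 3 9 13)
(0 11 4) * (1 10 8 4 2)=(0 11 2 1 10 8 4)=[11, 10, 1, 3, 0, 5, 6, 7, 4, 9, 8, 2]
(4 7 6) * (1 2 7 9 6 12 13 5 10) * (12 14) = [0, 2, 7, 3, 9, 10, 4, 14, 8, 6, 1, 11, 13, 5, 12] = (1 2 7 14 12 13 5 10)(4 9 6)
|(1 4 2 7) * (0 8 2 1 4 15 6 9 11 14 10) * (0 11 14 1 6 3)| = 13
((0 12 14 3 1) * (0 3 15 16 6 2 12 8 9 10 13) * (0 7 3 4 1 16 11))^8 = (0 6 9 12 13 15 3)(2 10 14 7 11 16 8)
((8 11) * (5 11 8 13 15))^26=((5 11 13 15))^26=(5 13)(11 15)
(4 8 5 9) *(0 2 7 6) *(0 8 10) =(0 2 7 6 8 5 9 4 10) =[2, 1, 7, 3, 10, 9, 8, 6, 5, 4, 0]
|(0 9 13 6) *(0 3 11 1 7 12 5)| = |(0 9 13 6 3 11 1 7 12 5)| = 10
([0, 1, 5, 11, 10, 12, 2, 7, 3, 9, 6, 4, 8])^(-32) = [0, 1, 3, 6, 5, 11, 8, 7, 10, 9, 12, 2, 4]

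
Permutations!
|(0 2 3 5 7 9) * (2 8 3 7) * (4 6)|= 14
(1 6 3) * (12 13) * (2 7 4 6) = (1 2 7 4 6 3)(12 13) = [0, 2, 7, 1, 6, 5, 3, 4, 8, 9, 10, 11, 13, 12]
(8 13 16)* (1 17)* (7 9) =(1 17)(7 9)(8 13 16) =[0, 17, 2, 3, 4, 5, 6, 9, 13, 7, 10, 11, 12, 16, 14, 15, 8, 1]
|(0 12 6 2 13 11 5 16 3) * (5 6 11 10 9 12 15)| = |(0 15 5 16 3)(2 13 10 9 12 11 6)| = 35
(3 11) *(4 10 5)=[0, 1, 2, 11, 10, 4, 6, 7, 8, 9, 5, 3]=(3 11)(4 10 5)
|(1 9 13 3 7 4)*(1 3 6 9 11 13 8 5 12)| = 24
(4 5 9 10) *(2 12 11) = (2 12 11)(4 5 9 10) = [0, 1, 12, 3, 5, 9, 6, 7, 8, 10, 4, 2, 11]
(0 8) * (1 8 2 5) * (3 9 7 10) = (0 2 5 1 8)(3 9 7 10) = [2, 8, 5, 9, 4, 1, 6, 10, 0, 7, 3]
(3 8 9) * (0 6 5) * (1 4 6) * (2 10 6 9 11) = (0 1 4 9 3 8 11 2 10 6 5) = [1, 4, 10, 8, 9, 0, 5, 7, 11, 3, 6, 2]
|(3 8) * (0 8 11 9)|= |(0 8 3 11 9)|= 5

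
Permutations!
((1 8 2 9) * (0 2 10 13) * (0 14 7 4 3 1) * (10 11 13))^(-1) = (0 9 2)(1 3 4 7 14 13 11 8)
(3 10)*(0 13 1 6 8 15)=[13, 6, 2, 10, 4, 5, 8, 7, 15, 9, 3, 11, 12, 1, 14, 0]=(0 13 1 6 8 15)(3 10)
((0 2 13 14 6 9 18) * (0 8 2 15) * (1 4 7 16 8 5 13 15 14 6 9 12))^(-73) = ((0 14 9 18 5 13 6 12 1 4 7 16 8 2 15))^(-73) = (0 9 5 6 1 7 8 15 14 18 13 12 4 16 2)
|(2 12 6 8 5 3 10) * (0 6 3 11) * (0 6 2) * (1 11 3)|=|(0 2 12 1 11 6 8 5 3 10)|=10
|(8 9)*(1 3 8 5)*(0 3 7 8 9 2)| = |(0 3 9 5 1 7 8 2)| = 8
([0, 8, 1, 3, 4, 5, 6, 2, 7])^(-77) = [0, 2, 7, 3, 4, 5, 6, 8, 1]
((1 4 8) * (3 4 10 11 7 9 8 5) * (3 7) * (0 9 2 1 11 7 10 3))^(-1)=((0 9 8 11)(1 3 4 5 10 7 2))^(-1)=(0 11 8 9)(1 2 7 10 5 4 3)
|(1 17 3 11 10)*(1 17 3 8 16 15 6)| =|(1 3 11 10 17 8 16 15 6)| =9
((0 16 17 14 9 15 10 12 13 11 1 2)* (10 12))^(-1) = ((0 16 17 14 9 15 12 13 11 1 2))^(-1) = (0 2 1 11 13 12 15 9 14 17 16)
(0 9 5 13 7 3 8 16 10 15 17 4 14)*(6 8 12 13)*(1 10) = (0 9 5 6 8 16 1 10 15 17 4 14)(3 12 13 7) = [9, 10, 2, 12, 14, 6, 8, 3, 16, 5, 15, 11, 13, 7, 0, 17, 1, 4]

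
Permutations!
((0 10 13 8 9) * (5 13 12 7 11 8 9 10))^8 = ((0 5 13 9)(7 11 8 10 12))^8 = (13)(7 10 11 12 8)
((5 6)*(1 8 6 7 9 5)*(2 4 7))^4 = (1 8 6)(2 5 9 7 4)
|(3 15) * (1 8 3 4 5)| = 6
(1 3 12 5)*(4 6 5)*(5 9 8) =(1 3 12 4 6 9 8 5) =[0, 3, 2, 12, 6, 1, 9, 7, 5, 8, 10, 11, 4]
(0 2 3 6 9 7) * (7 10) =(0 2 3 6 9 10 7) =[2, 1, 3, 6, 4, 5, 9, 0, 8, 10, 7]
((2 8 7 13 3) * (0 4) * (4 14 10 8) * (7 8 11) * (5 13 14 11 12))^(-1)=((0 11 7 14 10 12 5 13 3 2 4))^(-1)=(0 4 2 3 13 5 12 10 14 7 11)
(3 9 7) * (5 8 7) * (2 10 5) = (2 10 5 8 7 3 9) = [0, 1, 10, 9, 4, 8, 6, 3, 7, 2, 5]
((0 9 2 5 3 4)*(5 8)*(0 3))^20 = (9)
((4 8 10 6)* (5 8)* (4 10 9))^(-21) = ((4 5 8 9)(6 10))^(-21) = (4 9 8 5)(6 10)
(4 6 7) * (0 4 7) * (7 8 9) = [4, 1, 2, 3, 6, 5, 0, 8, 9, 7] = (0 4 6)(7 8 9)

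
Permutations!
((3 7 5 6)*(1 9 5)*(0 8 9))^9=(0 8 9 5 6 3 7 1)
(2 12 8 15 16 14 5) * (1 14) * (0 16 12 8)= [16, 14, 8, 3, 4, 2, 6, 7, 15, 9, 10, 11, 0, 13, 5, 12, 1]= (0 16 1 14 5 2 8 15 12)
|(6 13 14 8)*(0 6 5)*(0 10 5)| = |(0 6 13 14 8)(5 10)| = 10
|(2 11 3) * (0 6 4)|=|(0 6 4)(2 11 3)|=3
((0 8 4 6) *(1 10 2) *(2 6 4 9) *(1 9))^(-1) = (0 6 10 1 8)(2 9)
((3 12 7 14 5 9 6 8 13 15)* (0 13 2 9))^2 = ((0 13 15 3 12 7 14 5)(2 9 6 8))^2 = (0 15 12 14)(2 6)(3 7 5 13)(8 9)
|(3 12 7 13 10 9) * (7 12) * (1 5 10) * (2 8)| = 14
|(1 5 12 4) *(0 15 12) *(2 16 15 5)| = |(0 5)(1 2 16 15 12 4)| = 6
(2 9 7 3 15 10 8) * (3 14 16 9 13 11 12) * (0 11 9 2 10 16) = (0 11 12 3 15 16 2 13 9 7 14)(8 10) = [11, 1, 13, 15, 4, 5, 6, 14, 10, 7, 8, 12, 3, 9, 0, 16, 2]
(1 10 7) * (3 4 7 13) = [0, 10, 2, 4, 7, 5, 6, 1, 8, 9, 13, 11, 12, 3] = (1 10 13 3 4 7)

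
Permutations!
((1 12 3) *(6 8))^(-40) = ((1 12 3)(6 8))^(-40) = (1 3 12)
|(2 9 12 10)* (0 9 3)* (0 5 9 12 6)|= |(0 12 10 2 3 5 9 6)|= 8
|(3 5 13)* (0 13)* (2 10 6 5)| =7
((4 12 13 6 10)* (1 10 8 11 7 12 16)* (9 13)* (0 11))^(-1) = (0 8 6 13 9 12 7 11)(1 16 4 10)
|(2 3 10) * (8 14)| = 6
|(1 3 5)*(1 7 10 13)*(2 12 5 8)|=|(1 3 8 2 12 5 7 10 13)|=9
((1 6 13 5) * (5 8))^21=((1 6 13 8 5))^21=(1 6 13 8 5)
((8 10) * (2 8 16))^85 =((2 8 10 16))^85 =(2 8 10 16)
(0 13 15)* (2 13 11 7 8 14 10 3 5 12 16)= (0 11 7 8 14 10 3 5 12 16 2 13 15)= [11, 1, 13, 5, 4, 12, 6, 8, 14, 9, 3, 7, 16, 15, 10, 0, 2]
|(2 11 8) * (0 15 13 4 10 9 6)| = |(0 15 13 4 10 9 6)(2 11 8)| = 21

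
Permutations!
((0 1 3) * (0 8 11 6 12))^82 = (0 6 8 1 12 11 3)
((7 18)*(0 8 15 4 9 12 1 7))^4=((0 8 15 4 9 12 1 7 18))^4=(0 9 18 4 7 15 1 8 12)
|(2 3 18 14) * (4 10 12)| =|(2 3 18 14)(4 10 12)| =12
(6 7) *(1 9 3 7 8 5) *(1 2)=(1 9 3 7 6 8 5 2)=[0, 9, 1, 7, 4, 2, 8, 6, 5, 3]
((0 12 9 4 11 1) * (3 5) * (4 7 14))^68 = (0 14)(1 7)(4 12)(9 11)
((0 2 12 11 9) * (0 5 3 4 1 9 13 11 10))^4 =(13)(1 4 3 5 9)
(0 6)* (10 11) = (0 6)(10 11) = [6, 1, 2, 3, 4, 5, 0, 7, 8, 9, 11, 10]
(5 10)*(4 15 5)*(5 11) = [0, 1, 2, 3, 15, 10, 6, 7, 8, 9, 4, 5, 12, 13, 14, 11] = (4 15 11 5 10)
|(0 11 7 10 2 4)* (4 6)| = 7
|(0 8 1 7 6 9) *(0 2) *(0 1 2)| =|(0 8 2 1 7 6 9)| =7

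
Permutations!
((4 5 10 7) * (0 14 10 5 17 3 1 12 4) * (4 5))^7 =((0 14 10 7)(1 12 5 4 17 3))^7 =(0 7 10 14)(1 12 5 4 17 3)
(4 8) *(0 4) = (0 4 8) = [4, 1, 2, 3, 8, 5, 6, 7, 0]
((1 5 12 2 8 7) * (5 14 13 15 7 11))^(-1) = ((1 14 13 15 7)(2 8 11 5 12))^(-1) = (1 7 15 13 14)(2 12 5 11 8)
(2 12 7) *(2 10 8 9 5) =(2 12 7 10 8 9 5) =[0, 1, 12, 3, 4, 2, 6, 10, 9, 5, 8, 11, 7]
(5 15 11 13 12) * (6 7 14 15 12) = (5 12)(6 7 14 15 11 13) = [0, 1, 2, 3, 4, 12, 7, 14, 8, 9, 10, 13, 5, 6, 15, 11]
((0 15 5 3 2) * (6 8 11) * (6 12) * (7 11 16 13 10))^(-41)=((0 15 5 3 2)(6 8 16 13 10 7 11 12))^(-41)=(0 2 3 5 15)(6 12 11 7 10 13 16 8)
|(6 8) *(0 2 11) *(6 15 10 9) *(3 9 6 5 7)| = 12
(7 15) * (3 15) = (3 15 7) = [0, 1, 2, 15, 4, 5, 6, 3, 8, 9, 10, 11, 12, 13, 14, 7]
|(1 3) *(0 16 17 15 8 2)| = 6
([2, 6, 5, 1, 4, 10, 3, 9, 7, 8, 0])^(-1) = [10, 3, 0, 6, 4, 2, 1, 8, 9, 7, 5]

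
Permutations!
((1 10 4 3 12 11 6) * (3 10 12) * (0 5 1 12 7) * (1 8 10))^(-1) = (0 7 1 4 10 8 5)(6 11 12)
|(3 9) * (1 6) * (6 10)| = 6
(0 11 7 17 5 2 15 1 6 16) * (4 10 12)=[11, 6, 15, 3, 10, 2, 16, 17, 8, 9, 12, 7, 4, 13, 14, 1, 0, 5]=(0 11 7 17 5 2 15 1 6 16)(4 10 12)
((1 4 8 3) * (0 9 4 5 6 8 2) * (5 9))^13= ((0 5 6 8 3 1 9 4 2))^13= (0 3 2 8 4 6 9 5 1)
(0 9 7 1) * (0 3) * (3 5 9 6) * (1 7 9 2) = (9)(0 6 3)(1 5 2) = [6, 5, 1, 0, 4, 2, 3, 7, 8, 9]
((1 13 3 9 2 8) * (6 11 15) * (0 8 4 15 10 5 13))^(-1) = (0 1 8)(2 9 3 13 5 10 11 6 15 4)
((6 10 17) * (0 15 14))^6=(17)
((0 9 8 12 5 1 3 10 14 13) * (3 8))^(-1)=((0 9 3 10 14 13)(1 8 12 5))^(-1)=(0 13 14 10 3 9)(1 5 12 8)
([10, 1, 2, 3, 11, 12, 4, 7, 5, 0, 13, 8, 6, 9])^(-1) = (0 9 13 10)(4 6 12 5 8 11)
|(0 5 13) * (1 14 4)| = |(0 5 13)(1 14 4)| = 3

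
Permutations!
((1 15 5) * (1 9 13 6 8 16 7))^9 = (16)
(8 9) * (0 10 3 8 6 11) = (0 10 3 8 9 6 11) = [10, 1, 2, 8, 4, 5, 11, 7, 9, 6, 3, 0]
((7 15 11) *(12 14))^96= (15)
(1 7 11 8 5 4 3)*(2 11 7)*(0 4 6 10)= [4, 2, 11, 1, 3, 6, 10, 7, 5, 9, 0, 8]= (0 4 3 1 2 11 8 5 6 10)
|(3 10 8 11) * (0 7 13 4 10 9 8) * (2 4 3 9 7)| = 12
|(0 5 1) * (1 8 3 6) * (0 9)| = 7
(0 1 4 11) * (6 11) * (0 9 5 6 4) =(0 1)(5 6 11 9) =[1, 0, 2, 3, 4, 6, 11, 7, 8, 5, 10, 9]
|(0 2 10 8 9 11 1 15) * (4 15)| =|(0 2 10 8 9 11 1 4 15)| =9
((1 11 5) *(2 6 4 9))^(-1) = (1 5 11)(2 9 4 6)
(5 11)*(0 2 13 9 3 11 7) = (0 2 13 9 3 11 5 7) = [2, 1, 13, 11, 4, 7, 6, 0, 8, 3, 10, 5, 12, 9]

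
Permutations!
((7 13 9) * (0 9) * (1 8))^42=(0 7)(9 13)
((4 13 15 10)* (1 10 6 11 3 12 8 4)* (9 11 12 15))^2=(3 6 8 13 11 15 12 4 9)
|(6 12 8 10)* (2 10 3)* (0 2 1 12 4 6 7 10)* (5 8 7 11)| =|(0 2)(1 12 7 10 11 5 8 3)(4 6)| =8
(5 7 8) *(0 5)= [5, 1, 2, 3, 4, 7, 6, 8, 0]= (0 5 7 8)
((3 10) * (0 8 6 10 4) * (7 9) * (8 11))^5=((0 11 8 6 10 3 4)(7 9))^5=(0 3 6 11 4 10 8)(7 9)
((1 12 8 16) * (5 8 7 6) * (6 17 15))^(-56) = (1 8 6 17 12 16 5 15 7)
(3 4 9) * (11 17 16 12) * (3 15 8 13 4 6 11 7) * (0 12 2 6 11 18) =(0 12 7 3 11 17 16 2 6 18)(4 9 15 8 13) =[12, 1, 6, 11, 9, 5, 18, 3, 13, 15, 10, 17, 7, 4, 14, 8, 2, 16, 0]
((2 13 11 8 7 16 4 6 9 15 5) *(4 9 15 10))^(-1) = ((2 13 11 8 7 16 9 10 4 6 15 5))^(-1) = (2 5 15 6 4 10 9 16 7 8 11 13)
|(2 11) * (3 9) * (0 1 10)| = 6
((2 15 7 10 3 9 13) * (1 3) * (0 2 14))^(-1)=(0 14 13 9 3 1 10 7 15 2)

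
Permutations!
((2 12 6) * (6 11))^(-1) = (2 6 11 12)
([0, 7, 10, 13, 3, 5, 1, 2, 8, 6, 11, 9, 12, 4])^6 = [0, 6, 7, 3, 4, 5, 9, 1, 8, 11, 2, 10, 12, 13]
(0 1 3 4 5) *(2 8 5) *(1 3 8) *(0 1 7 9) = (0 3 4 2 7 9)(1 8 5) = [3, 8, 7, 4, 2, 1, 6, 9, 5, 0]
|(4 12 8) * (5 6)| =|(4 12 8)(5 6)| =6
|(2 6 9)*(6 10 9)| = 3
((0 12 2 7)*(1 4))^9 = (0 12 2 7)(1 4)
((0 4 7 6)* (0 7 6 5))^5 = ((0 4 6 7 5))^5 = (7)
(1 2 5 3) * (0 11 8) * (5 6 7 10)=(0 11 8)(1 2 6 7 10 5 3)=[11, 2, 6, 1, 4, 3, 7, 10, 0, 9, 5, 8]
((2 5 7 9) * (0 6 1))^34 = (0 6 1)(2 7)(5 9)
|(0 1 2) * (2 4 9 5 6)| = |(0 1 4 9 5 6 2)| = 7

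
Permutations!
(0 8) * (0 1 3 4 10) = [8, 3, 2, 4, 10, 5, 6, 7, 1, 9, 0] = (0 8 1 3 4 10)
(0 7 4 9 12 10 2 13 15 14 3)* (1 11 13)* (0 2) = [7, 11, 1, 2, 9, 5, 6, 4, 8, 12, 0, 13, 10, 15, 3, 14] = (0 7 4 9 12 10)(1 11 13 15 14 3 2)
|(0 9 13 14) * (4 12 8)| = 12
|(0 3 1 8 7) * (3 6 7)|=|(0 6 7)(1 8 3)|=3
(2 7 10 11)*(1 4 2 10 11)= [0, 4, 7, 3, 2, 5, 6, 11, 8, 9, 1, 10]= (1 4 2 7 11 10)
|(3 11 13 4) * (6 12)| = |(3 11 13 4)(6 12)| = 4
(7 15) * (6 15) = [0, 1, 2, 3, 4, 5, 15, 6, 8, 9, 10, 11, 12, 13, 14, 7] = (6 15 7)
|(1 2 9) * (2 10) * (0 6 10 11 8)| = 8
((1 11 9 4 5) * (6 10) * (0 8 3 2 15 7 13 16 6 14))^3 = (0 2 13 10 8 15 16 14 3 7 6)(1 4 11 5 9)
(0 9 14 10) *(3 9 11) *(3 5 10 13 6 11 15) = (0 15 3 9 14 13 6 11 5 10) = [15, 1, 2, 9, 4, 10, 11, 7, 8, 14, 0, 5, 12, 6, 13, 3]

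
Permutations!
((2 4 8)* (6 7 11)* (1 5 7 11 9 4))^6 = (11)(1 2 8 4 9 7 5)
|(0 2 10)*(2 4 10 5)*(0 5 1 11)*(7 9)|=14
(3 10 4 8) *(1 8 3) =(1 8)(3 10 4) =[0, 8, 2, 10, 3, 5, 6, 7, 1, 9, 4]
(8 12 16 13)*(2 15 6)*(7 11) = (2 15 6)(7 11)(8 12 16 13) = [0, 1, 15, 3, 4, 5, 2, 11, 12, 9, 10, 7, 16, 8, 14, 6, 13]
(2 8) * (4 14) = [0, 1, 8, 3, 14, 5, 6, 7, 2, 9, 10, 11, 12, 13, 4] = (2 8)(4 14)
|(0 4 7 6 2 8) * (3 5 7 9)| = 9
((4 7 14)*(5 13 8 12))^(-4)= (4 14 7)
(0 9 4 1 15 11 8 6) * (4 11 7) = (0 9 11 8 6)(1 15 7 4) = [9, 15, 2, 3, 1, 5, 0, 4, 6, 11, 10, 8, 12, 13, 14, 7]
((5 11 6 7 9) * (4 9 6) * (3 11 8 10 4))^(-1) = (3 11)(4 10 8 5 9)(6 7)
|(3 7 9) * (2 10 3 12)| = |(2 10 3 7 9 12)| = 6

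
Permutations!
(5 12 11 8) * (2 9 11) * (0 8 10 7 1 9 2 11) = [8, 9, 2, 3, 4, 12, 6, 1, 5, 0, 7, 10, 11] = (0 8 5 12 11 10 7 1 9)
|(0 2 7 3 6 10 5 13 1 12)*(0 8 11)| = 12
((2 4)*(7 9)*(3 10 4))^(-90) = (2 10)(3 4)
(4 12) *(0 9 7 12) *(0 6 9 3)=[3, 1, 2, 0, 6, 5, 9, 12, 8, 7, 10, 11, 4]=(0 3)(4 6 9 7 12)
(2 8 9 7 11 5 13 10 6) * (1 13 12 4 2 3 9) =(1 13 10 6 3 9 7 11 5 12 4 2 8) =[0, 13, 8, 9, 2, 12, 3, 11, 1, 7, 6, 5, 4, 10]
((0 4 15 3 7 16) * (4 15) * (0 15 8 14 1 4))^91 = ((0 8 14 1 4)(3 7 16 15))^91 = (0 8 14 1 4)(3 15 16 7)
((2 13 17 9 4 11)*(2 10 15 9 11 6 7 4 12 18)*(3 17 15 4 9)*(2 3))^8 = (2 15 13)(3 12 7 4 11)(6 10 17 18 9)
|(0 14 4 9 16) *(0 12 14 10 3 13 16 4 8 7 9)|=|(0 10 3 13 16 12 14 8 7 9 4)|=11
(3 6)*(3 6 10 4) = [0, 1, 2, 10, 3, 5, 6, 7, 8, 9, 4] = (3 10 4)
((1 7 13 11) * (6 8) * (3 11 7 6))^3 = (1 3 6 11 8)(7 13) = ((1 6 8 3 11)(7 13))^3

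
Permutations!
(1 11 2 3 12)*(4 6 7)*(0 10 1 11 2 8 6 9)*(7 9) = (0 10 1 2 3 12 11 8 6 9)(4 7) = [10, 2, 3, 12, 7, 5, 9, 4, 6, 0, 1, 8, 11]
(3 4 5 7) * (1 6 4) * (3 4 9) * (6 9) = (1 9 3)(4 5 7) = [0, 9, 2, 1, 5, 7, 6, 4, 8, 3]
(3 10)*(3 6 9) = [0, 1, 2, 10, 4, 5, 9, 7, 8, 3, 6] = (3 10 6 9)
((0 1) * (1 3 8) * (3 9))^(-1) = ((0 9 3 8 1))^(-1) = (0 1 8 3 9)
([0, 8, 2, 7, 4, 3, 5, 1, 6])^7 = (1 8 6 5 3 7)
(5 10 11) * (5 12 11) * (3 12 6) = (3 12 11 6)(5 10) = [0, 1, 2, 12, 4, 10, 3, 7, 8, 9, 5, 6, 11]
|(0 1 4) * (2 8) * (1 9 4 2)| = |(0 9 4)(1 2 8)| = 3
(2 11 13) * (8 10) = [0, 1, 11, 3, 4, 5, 6, 7, 10, 9, 8, 13, 12, 2] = (2 11 13)(8 10)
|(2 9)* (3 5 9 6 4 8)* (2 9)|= 6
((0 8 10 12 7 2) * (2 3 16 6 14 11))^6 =(0 16 8 6 10 14 12 11 7 2 3)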